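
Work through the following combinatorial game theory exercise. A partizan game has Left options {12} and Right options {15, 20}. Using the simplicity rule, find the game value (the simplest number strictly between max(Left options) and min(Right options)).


Left options: {12}, max = 12
Right options: {15, 20}, min = 15
All options are numbers and max(Left) < min(Right), so by the simplicity theorem the value is the simplest (earliest-born) number strictly between 12 and 15.
Integers 13 through 14 all lie strictly between 12 and 15.
Among integers, the simplest (lowest birthday = smallest |n|; 0 is born on day 0, +-n on day n) is 13.
No non-integer in the interval can be simpler: if x is a non-integer in the interval, then floor(x) or ceil(x) also lies in the interval (the interval contains an integer), and both are proper prefixes of x's sign expansion, i.e. born earlier. So the game value is 13.
Game value = 13

13


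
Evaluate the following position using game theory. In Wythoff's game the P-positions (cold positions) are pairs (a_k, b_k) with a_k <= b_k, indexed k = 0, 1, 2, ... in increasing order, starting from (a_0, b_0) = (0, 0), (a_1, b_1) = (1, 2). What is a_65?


By Wythoff's theorem, a_k = floor(k * phi) and b_k = floor(k * phi^2) = a_k + k, where phi = (1 + sqrt(5))/2 is the golden ratio.
phi = (1 + sqrt(5))/2 = 1.618034
k = 65
k * phi = 65 * 1.618034 = 105.172209
a_65 = floor(k * phi) = 105

105


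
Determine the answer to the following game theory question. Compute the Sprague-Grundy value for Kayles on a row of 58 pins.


Kayles: a move removes 1 or 2 adjacent pins from a contiguous row.
Removing pins from a row of k leaves two independent rows (a, b) with a + b = k - 1 (one pin) or a + b = k - 2 (two pins); an end removal gives a = 0.
By Sprague-Grundy, G(k) = mex{ G(a) XOR G(b) } over all these splits. G(0) = 0.
G(1): splits (0,0):0^0=0 -> mex({0}) = 1
G(2): splits (0,1):0^1=1 (0,0):0^0=0 -> mex({0, 1}) = 2
G(3): splits (0,2):0^2=2 (1,1):1^1=0 (0,1):0^1=1 -> mex({0, 1, 2}) = 3
G(4): splits (0,3):0^3=3 (1,2):1^2=3 (0,2):0^2=2 (1,1):1^1=0 -> mex({0, 2, 3}) = 1
G(5): splits (0,4):0^1=1 (1,3):1^3=2 (2,2):2^2=0 (0,3):0^3=3 (1,2):1^2=3 -> mex({0, 1, 2, 3}) = 4
G(6) = mex({0, 1, 2, 4}) = 3
G(7) = mex({0, 1, 3, 4, 5}) = 2
G(8) = mex({0, 2, 3, 5, 6}) = 1
G(9) = mex({0, 1, 2, 3, 6, 7}) = 4
G(10) = mex({0, 1, 3, 4, 5, 7}) = 2
G(11) = mex({0, 1, 2, 3, 4, 5}) = 6
G(12) = mex({0, 1, 2, 3, 5, 6, 7}) = 4
G(13) = mex({0, 2, 3, 4, 6, 7}) = 1
G(14) = mex({0, 1, 4, 5, 6, 7}) = 2
G(15) = mex({0, 1, 2, 3, 4, 5, 6}) = 7
G(16) = mex({0, 2, 3, 5, 6, 7}) = 1
G(17) = mex({0, 1, 2, 3, 5, 6, 7}) = 4
G(18) = mex({0, 1, 2, 4, 5, 6}) = 3
G(19) = mex({0, 1, 3, 4, 5, 7}) = 2
G(20) = mex({0, 2, 3, 4, 5, 6, 7}) = 1
G(21) = mex({0, 1, 2, 3, 5, 6, 7}) = 4
G(22) = mex({0, 1, 2, 3, 4, 5, 7}) = 6
G(23) = mex({0, 1, 2, 3, 4, 5, 6}) = 7
G(24) = mex({0, 1, 2, 3, 5, 6, 7}) = 4
G(25) = mex({0, 2, 3, 4, 6, 7}) = 1
G(26) = mex({0, 1, 3, 4, 5, 6, 7}) = 2
G(27) = mex({0, 1, 2, 3, 4, 5, 6, 7}) = 8
G(28) = mex({0, 1, 2, 3, 4, 6, 7, 8}) = 5
G(29) = mex({0, 1, 2, 3, 5, 6, 7, 8, 9}) = 4
G(30) = mex({0, 1, 2, 3, 4, 5, 6, 9, 10}) = 7
G(31) = mex({0, 1, 3, 4, 5, 7, 10, 11}) = 2
G(32) = mex({0, 2, 3, 4, 5, 6, 7, 9, 11}) = 1
G(33) = mex({0, 1, 2, 3, 4, 5, 6, 7, 9, 12}) = 8
G(34) = mex({0, 1, 2, 3, 4, 5, 7, 8, 11, 12}) = 6
G(35) = mex({0, 1, 2, 3, 4, 5, 6, 8, 9, 10, 11}) = 7
G(36) = mex({0, 1, 2, 3, 5, 6, 7, 9, 10}) = 4
G(37) = mex({0, 2, 3, 4, 6, 7, 9, 10, 11, 12}) = 1
G(38) = mex({0, 1, 3, 4, 5, 6, 7, 9, 10, 11, 12}) = 2
G(39) = mex({0, 1, 2, 4, 5, 6, 7, 9, 10, 12, 14}) = 3
G(40) = mex({0, 2, 3, 4, 6, 7, 11, 12, 14}) = 1
G(41) = mex({0, 1, 2, 3, 5, 6, 7, 9, 10, 11, 12}) = 4
G(42) = mex({0, 1, 2, 3, 4, 5, 6, 9, 10}) = 7
G(43) = mex({0, 1, 3, 4, 5, 7, 9, 10, 12, 15}) = 2
G(44) = mex({0, 2, 3, 4, 5, 6, 7, 9, 10, 12, 15}) = 1
G(45) = mex({0, 1, 2, 3, 4, 5, 6, 7, 9, 10, 12, 14}) = 8
G(46) = mex({0, 1, 3, 4, 5, 7, 8, 11, 12, 14}) = 2
G(47) = mex({0, 1, 2, 3, 4, 5, 6, 8, 9, 10, 11, 12}) = 7
G(48) = mex({0, 1, 2, 3, 5, 6, 7, 9, 10}) = 4
G(49) = mex({0, 2, 3, 4, 6, 7, 9, 10, 11, 12, 15}) = 1
G(50) = mex({0, 1, 4, 5, 6, 7, 9, 11, 12, 14, 15}) = 2
G(51) = mex({0, 1, 2, 3, 4, 5, 6, 7, 9, 12, 14, 15}) = 8
G(52) = mex({0, 2, 3, 4, 5, 6, 7, 8, 11, 12, 15}) = 1
G(53) = mex({0, 1, 2, 3, 5, 6, 7, 8, 9, 10, 11, 12}) = 4
G(54) = mex({0, 1, 2, 3, 4, 5, 6, 9, 10}) = 7
G(55) = mex({0, 1, 3, 4, 5, 7, 9, 10, 11, 12}) = 2
G(56) = mex({0, 2, 3, 4, 5, 6, 7, 9, 10, 11, 12, 13, 14}) = 1
G(57) = mex({0, 1, 2, 3, 5, 6, 7, 9, 10, 12, 13, 14, 15}) = 4
G(58) = mex({0, 1, 3, 4, 5, 7, 11, 12, 14, 15}) = 2
Therefore G(58) = 2.

2


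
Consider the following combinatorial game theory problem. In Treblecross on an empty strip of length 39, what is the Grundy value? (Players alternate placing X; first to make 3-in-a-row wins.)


Treblecross: place X on empty cells; 3-in-a-row wins.
Playing within two cells of an existing X lets the opponent win at once, so sensible play treats the cells i-2..i+2 around each X as dead. The player left with no safe cell loses, so this is a normal-play take-away game on strips of safe cells.
Placing X at cell i (0-indexed) of a strip of k safe cells leaves independent strips of sizes max(0, i-2) and max(0, k-i-3). Hence G(k) = mex{ G(max(0,i-2)) XOR G(max(0,k-i-3)) : 0 <= i < k }, with G(0) = 0.
G(1): splits (0,0):0^0=0 -> mex({0}) = 1
G(2): splits (0,0):0^0=0 -> mex({0}) = 1
G(3): splits (0,0):0^0=0 -> mex({0}) = 1
G(4): splits (0,1):0^1=1 (0,0):0^0=0 -> mex({0, 1}) = 2
G(5): splits (0,2):0^1=1 (0,1):0^1=1 (0,0):0^0=0 -> mex({0, 1}) = 2
G(6) = mex({1}) = 0
G(7) = mex({0, 1, 2}) = 3
G(8) = mex({0, 1, 2}) = 3
G(9) = mex({0, 2}) = 1
G(10) = mex({0, 2, 3}) = 1
G(11) = mex({0, 3}) = 1
G(12) = mex({1, 3}) = 0
G(13) = mex({0, 1, 2, 3}) = 4
G(14) = mex({0, 1, 2}) = 3
G(15) = mex({0, 1, 2}) = 3
G(16) = mex({0, 1, 2, 4}) = 3
G(17) = mex({0, 1, 3, 4}) = 2
G(18) = mex({0, 1, 3, 4}) = 2
G(19) = mex({0, 1, 3, 5}) = 2
G(20) = mex({0, 1, 2, 3, 5}) = 4
G(21) = mex({0, 1, 2, 3, 5}) = 4
G(22) = mex({1, 2, 6}) = 0
G(23) = mex({0, 1, 2, 3, 4, 6}) = 5
G(24) = mex({0, 1, 2, 3, 4}) = 5
G(25) = mex({0, 1, 3, 4, 7}) = 2
G(26) = mex({0, 1, 3, 4, 5, 7}) = 2
G(27) = mex({0, 1, 3, 5}) = 2
G(28) = mex({0, 1, 2, 5}) = 3
G(29) = mex({0, 1, 2, 4, 5, 6}) = 3
G(30) = mex({1, 2, 4, 6}) = 0
G(31) = mex({0, 1, 2, 3, 4, 6}) = 5
G(32) = mex({1, 2, 3, 4, 7}) = 0
G(33) = mex({0, 3, 7}) = 1
G(34) = mex({0, 2, 3, 5, 7}) = 1
G(35) = mex({0, 2, 3, 5, 6}) = 1
G(36) = mex({0, 1, 2, 5, 6}) = 3
G(37) = mex({0, 1, 2, 4, 5, 6}) = 3
G(38) = mex({0, 1, 2, 4}) = 3
G(39) = mex({0, 1, 2, 3, 4, 7}) = 5
Therefore G(39) = 5.

5


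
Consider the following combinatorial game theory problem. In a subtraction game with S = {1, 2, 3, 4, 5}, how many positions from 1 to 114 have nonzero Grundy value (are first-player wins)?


Subtraction set S = {1, 2, 3, 4, 5}, so G(n) = n mod 6.
G(n) = 0 when n is a multiple of 6.
Multiples of 6 in [1, 114]: 19
N-positions (nonzero Grundy) = 114 - 19 = 95

95


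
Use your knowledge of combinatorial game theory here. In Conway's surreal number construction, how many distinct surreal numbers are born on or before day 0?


Day 0: {|} = 0 is born. Count = 1.
Day n: the number of surreal numbers born by day n is 2^(n+1) - 1.
By day 0: 2^1 - 1 = 1
By day 0: 1 surreal numbers.

1


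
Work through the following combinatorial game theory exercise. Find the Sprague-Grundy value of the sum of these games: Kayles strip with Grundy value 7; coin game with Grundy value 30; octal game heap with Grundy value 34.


By the Sprague-Grundy theorem, the Grundy value of a sum of games is the XOR of individual Grundy values.
Kayles strip: Grundy value = 7. Running XOR: 0 XOR 7 = 7
coin game: Grundy value = 30. Running XOR: 7 XOR 30 = 25
octal game heap: Grundy value = 34. Running XOR: 25 XOR 34 = 59
The combined Grundy value is 59.

59


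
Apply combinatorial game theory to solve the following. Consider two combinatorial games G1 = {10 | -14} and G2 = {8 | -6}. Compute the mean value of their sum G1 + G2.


G1 = {10 | -14}, G2 = {8 | -6}
Each is a switch {a | b} with numbers a > b; its mean value is (a + b)/2, and mean value is additive over game sums: m(G1 + G2) = m(G1) + m(G2).
Mean of G1 = (10 + (-14))/2 = -4/2 = -2
Mean of G2 = (8 + (-6))/2 = 2/2 = 1
Mean of G1 + G2 = -2 + 1 = -1

-1


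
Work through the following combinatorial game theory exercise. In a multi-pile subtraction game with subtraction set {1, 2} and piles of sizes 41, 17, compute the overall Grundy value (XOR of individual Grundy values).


Subtraction set: {1, 2}
For this subtraction set, G(n) = n mod 3 (period = max + 1 = 3).
Pile 1 (size 41): G(41) = 41 mod 3 = 2
Pile 2 (size 17): G(17) = 17 mod 3 = 2
Total Grundy value = XOR of all: 2 XOR 2 = 0

0


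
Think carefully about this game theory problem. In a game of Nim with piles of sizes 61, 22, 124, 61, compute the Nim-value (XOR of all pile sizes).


We need the XOR (exclusive or) of all pile sizes.
After XOR-ing pile 1 (size 61): 0 XOR 61 = 61
After XOR-ing pile 2 (size 22): 61 XOR 22 = 43
After XOR-ing pile 3 (size 124): 43 XOR 124 = 87
After XOR-ing pile 4 (size 61): 87 XOR 61 = 106
The Nim-value of this position is 106.

106


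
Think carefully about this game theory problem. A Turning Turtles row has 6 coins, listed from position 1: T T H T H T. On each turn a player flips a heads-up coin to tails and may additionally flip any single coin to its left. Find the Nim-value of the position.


Coins: T T H T H T
Key fact: a single head at position k behaves exactly like a Nim heap of size k (turning it to T and optionally flipping a coin at j < k corresponds to moving the heap from k to j, or to 0), and heads combine as a disjunctive sum (two heads at the same place would cancel, matching j XOR j = 0). So the Nim-value is the XOR of the 1-indexed positions of the heads.
Face-up positions (1-indexed): [3, 5]
XOR 0 with 3: 0 XOR 3 = 3
XOR 3 with 5: 3 XOR 5 = 6
Nim-value = 6

6


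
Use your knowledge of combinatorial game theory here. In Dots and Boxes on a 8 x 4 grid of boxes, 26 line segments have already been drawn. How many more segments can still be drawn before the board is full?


Grid: 8 x 4 boxes, i.e. 9 rows and 5 columns of dots.
Horizontal edges: (rows + 1) * cols = 9 * 4 = 36
Vertical edges: rows * (cols + 1) = 8 * 5 = 40
Total edges: 36 + 40 = 76
Edges drawn: 26
Remaining: 76 - 26 = 50

50


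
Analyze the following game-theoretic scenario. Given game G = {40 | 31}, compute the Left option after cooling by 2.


Original game: {40 | 31} (a switch {a | b} with a > b).
Cooling by t (for t below the temperature (a - b)/2 = 9/2) taxes each move by t: {a | b} cooled by t is {a - t | b + t}.
Cooling amount: t = 2
Cooled Left option: 40 - 2 = 38
Cooled Right option: 31 + 2 = 33
Cooled game: {38 | 33}
Left option = 38

38


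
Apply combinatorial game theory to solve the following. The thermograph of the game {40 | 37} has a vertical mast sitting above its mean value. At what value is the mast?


Game = {40 | 37}, a switch {a | b} with numbers a > b.
Its thermograph has left wall a - t and right wall b + t, which meet at t = (a - b)/2, where both equal (a + b)/2. So the mast (mean value) is at (a + b)/2.
Mean = (40 + (37))/2 = 77/2 = 77/2

77/2


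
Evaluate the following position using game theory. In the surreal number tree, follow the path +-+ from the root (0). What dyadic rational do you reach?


Sign expansion: +-+
Rule: track bounds (lo, hi), initially (-inf, +inf). On '+', the current value becomes lo and we move to the simplest number in (value, hi): value + 1 if hi = +inf, otherwise the midpoint (value + hi)/2. On '-', the current value becomes hi and we move to value - 1 if lo = -inf, otherwise the midpoint (lo + value)/2.
Start at 0.
Step 1: sign = +, move right. Bounds: (0, +inf). Value = 1
Step 2: sign = -, move left. Bounds: (0, 1). Value = 1/2
Step 3: sign = +, move right. Bounds: (1/2, 1). Value = 3/4
The surreal number with sign expansion +-+ is 3/4.

3/4


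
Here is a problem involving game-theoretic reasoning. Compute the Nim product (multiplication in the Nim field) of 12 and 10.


Nim multiplication is bilinear over XOR: (u XOR v) * w = (u*w) XOR (v*w).
So we split each operand into its bit components and XOR the pairwise Nim products.
12 = 4 + 8 (as XOR of powers of 2).
10 = 2 + 8 (as XOR of powers of 2).
Using the standard Nim-product table on single bits:
  2*2 = 3,   2*4 = 8,   2*8 = 12,
  4*4 = 6,   4*8 = 11,  8*8 = 13,
and  1*x = x (identity), k*l = l*k (commutative).
Pairwise Nim products:
  4 * 2 = 8
  4 * 8 = 11
  8 * 2 = 12
  8 * 8 = 13
XOR them: 8 XOR 11 XOR 12 XOR 13 = 2.
Result: 12 * 10 = 2 (in Nim).

2


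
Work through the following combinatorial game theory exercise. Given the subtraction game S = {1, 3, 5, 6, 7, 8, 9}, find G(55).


The subtraction set is S = {1, 3, 5, 6, 7, 8, 9}.
G(k) = mex{ G(k - s) : s in S, s <= k }. We compute iteratively: G(0) = 0.
G(1) = mex({0}) = 1
G(2) = mex({1}) = 0
G(3) = mex({0}) = 1
G(4) = mex({1}) = 0
G(5) = mex({0}) = 1
G(6) = mex({0, 1}) = 2
G(7) = mex({0, 1, 2}) = 3
G(8) = mex({0, 1, 3}) = 2
G(9) = mex({0, 1, 2}) = 3
G(10) = mex({0, 1, 3}) = 2
G(11) = mex({0, 1, 2}) = 3
G(12) = mex({0, 1, 2, 3}) = 4
G(13) = mex({0, 1, 2, 3, 4}) = 5
G(14) = mex({1, 2, 3, 5}) = 0
G(15) = mex({0, 2, 3, 4}) = 1
G(16) = mex({1, 2, 3, 5}) = 0
G(17) = mex({0, 2, 3, 4}) = 1
G(18) = mex({1, 2, 3, 4, 5}) = 0
G(19) = mex({0, 2, 3, 4, 5}) = 1
G(20) = mex({0, 1, 3, 4, 5}) = 2
G(21) = mex({0, 1, 2, 4, 5}) = 3
G(22) = mex({0, 1, 3, 5}) = 2
Observe that G(14)..G(22) = 0, 1, 0, 1, 0, 1, 2, 3, 2 repeats G(0)..G(8) = 0, 1, 0, 1, 0, 1, 2, 3, 2.
For k >= max(S) = 9, G(k) is determined by the previous 9 values G(k-9)..G(k-1); a window of 9 consecutive values has recurred shifted by 14, so by induction G(k + 14) = G(k) for all k >= 0: the sequence is periodic from the start with period 14.
One period: G(0..13) = 0, 1, 0, 1, 0, 1, 2, 3, 2, 3, 2, 3, 4, 5.
55 mod 14 = 13, so G(55) = G(13) = 5.

5


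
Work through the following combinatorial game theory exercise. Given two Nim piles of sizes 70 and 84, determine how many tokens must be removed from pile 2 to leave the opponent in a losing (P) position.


Piles: 70 and 84
Current XOR: 70 XOR 84 = 18 (non-zero, so this is an N-position).
To make the XOR zero, we need to find a move that balances the piles.
For pile 2 (size 84): target = 84 XOR 18 = 70
We reduce pile 2 from 84 to 70.
Tokens removed: 84 - 70 = 14
Verification: 70 XOR 70 = 0

14


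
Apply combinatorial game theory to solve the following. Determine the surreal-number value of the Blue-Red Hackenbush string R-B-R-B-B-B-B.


Edges (from ground): R-B-R-B-B-B-B
By Berlekamp's sign-expansion rule, a Blue-Red Hackenbush stalk has the value of the surreal number whose sign sequence is the edge sequence with B -> + and R -> -.
Sign sequence: -+-++++
Trace the sign expansion in the surreal number tree, starting from 0:
Edge 1: R (sign -) -> bounds (-inf, 0), value = -1
Edge 2: B (sign +) -> bounds (-1, 0), value = -1/2
Edge 3: R (sign -) -> bounds (-1, -1/2), value = -3/4
Edge 4: B (sign +) -> bounds (-3/4, -1/2), value = -5/8
Edge 5: B (sign +) -> bounds (-5/8, -1/2), value = -9/16
Edge 6: B (sign +) -> bounds (-9/16, -1/2), value = -17/32
Edge 7: B (sign +) -> bounds (-17/32, -1/2), value = -33/64
Game value = -33/64

-33/64


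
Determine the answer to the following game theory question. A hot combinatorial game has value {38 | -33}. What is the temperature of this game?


The game is {38 | -33}, a switch {a | b} with numbers a > b.
Cooling {a | b} by t gives {a - t | b + t}, which stops being hot when a - t = b + t, i.e. at t = (a - b)/2. So the temperature of a switch is (a - b)/2.
Temperature = (Left option - Right option) / 2
= (38 - (-33)) / 2
= 71 / 2
= 71/2

71/2


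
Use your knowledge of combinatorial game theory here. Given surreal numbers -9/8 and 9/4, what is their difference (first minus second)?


x = -9/8, y = 9/4
Converting to common denominator: 8
x = -9/8, y = 18/8
x - y = -9/8 - 9/4 = -27/8

-27/8


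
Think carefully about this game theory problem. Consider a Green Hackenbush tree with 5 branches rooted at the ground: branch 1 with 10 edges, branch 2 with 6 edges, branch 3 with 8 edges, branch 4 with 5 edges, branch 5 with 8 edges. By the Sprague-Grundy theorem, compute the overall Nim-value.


The tree has 5 branches from the ground vertex.
In Green Hackenbush, the Nim-value of a simple path of length k is k.
Branch 1: length 10, Nim-value = 10
Branch 2: length 6, Nim-value = 6
Branch 3: length 8, Nim-value = 8
Branch 4: length 5, Nim-value = 5
Branch 5: length 8, Nim-value = 8
Total Nim-value = XOR of all branch values:
0 XOR 10 = 10
10 XOR 6 = 12
12 XOR 8 = 4
4 XOR 5 = 1
1 XOR 8 = 9
Nim-value of the tree = 9

9


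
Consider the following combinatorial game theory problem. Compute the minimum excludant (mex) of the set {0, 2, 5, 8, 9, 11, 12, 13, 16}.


Set = {0, 2, 5, 8, 9, 11, 12, 13, 16}
0 is in the set.
1 is NOT in the set. This is the mex.
mex = 1

1


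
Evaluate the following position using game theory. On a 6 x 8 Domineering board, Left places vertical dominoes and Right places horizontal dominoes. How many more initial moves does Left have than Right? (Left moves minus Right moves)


Board is 6 x 8 (rows x cols).
Left (vertical) placements: (rows-1) * cols = 5 * 8 = 40
Right (horizontal) placements: rows * (cols-1) = 6 * 7 = 42
Advantage = Left - Right = 40 - 42 = -2

-2


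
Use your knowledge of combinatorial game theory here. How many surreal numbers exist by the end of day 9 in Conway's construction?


Day 0: {|} = 0 is born. Count = 1.
Day n: the number of surreal numbers born by day n is 2^(n+1) - 1.
By day 0: 2^1 - 1 = 1
By day 1: 2^2 - 1 = 3
By day 2: 2^3 - 1 = 7
By day 3: 2^4 - 1 = 15
By day 4: 2^5 - 1 = 31
By day 5: 2^6 - 1 = 63
By day 6: 2^7 - 1 = 127
By day 7: 2^8 - 1 = 255
By day 8: 2^9 - 1 = 511
By day 9: 2^10 - 1 = 1023
By day 9: 1023 surreal numbers.

1023


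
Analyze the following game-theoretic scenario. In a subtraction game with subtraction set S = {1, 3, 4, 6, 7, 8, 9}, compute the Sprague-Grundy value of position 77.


The subtraction set is S = {1, 3, 4, 6, 7, 8, 9}.
G(k) = mex{ G(k - s) : s in S, s <= k }. We compute iteratively: G(0) = 0.
G(1) = mex({0}) = 1
G(2) = mex({1}) = 0
G(3) = mex({0}) = 1
G(4) = mex({0, 1}) = 2
G(5) = mex({0, 1, 2}) = 3
G(6) = mex({0, 1, 3}) = 2
G(7) = mex({0, 1, 2}) = 3
G(8) = mex({0, 1, 2, 3}) = 4
G(9) = mex({0, 1, 2, 3, 4}) = 5
G(10) = mex({0, 1, 2, 3, 5}) = 4
G(11) = mex({0, 1, 2, 3, 4}) = 5
G(12) = mex({1, 2, 3, 4, 5}) = 0
G(13) = mex({0, 2, 3, 4, 5}) = 1
G(14) = mex({1, 2, 3, 4, 5}) = 0
G(15) = mex({0, 2, 3, 4, 5}) = 1
G(16) = mex({0, 1, 3, 4, 5}) = 2
G(17) = mex({0, 1, 2, 4, 5}) = 3
G(18) = mex({0, 1, 3, 4, 5}) = 2
G(19) = mex({0, 1, 2, 4, 5}) = 3
G(20) = mex({0, 1, 2, 3, 5}) = 4
Observe that G(12)..G(20) = 0, 1, 0, 1, 2, 3, 2, 3, 4 repeats G(0)..G(8) = 0, 1, 0, 1, 2, 3, 2, 3, 4.
For k >= max(S) = 9, G(k) is determined by the previous 9 values G(k-9)..G(k-1); a window of 9 consecutive values has recurred shifted by 12, so by induction G(k + 12) = G(k) for all k >= 0: the sequence is periodic from the start with period 12.
One period: G(0..11) = 0, 1, 0, 1, 2, 3, 2, 3, 4, 5, 4, 5.
77 mod 12 = 5, so G(77) = G(5) = 3.

3


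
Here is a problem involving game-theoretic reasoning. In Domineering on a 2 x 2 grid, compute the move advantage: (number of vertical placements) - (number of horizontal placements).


Board is 2 x 2 (rows x cols).
Left (vertical) placements: (rows-1) * cols = 1 * 2 = 2
Right (horizontal) placements: rows * (cols-1) = 2 * 1 = 2
Advantage = Left - Right = 2 - 2 = 0

0


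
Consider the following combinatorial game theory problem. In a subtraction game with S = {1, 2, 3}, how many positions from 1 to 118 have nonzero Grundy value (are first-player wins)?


Subtraction set S = {1, 2, 3}, so G(n) = n mod 4.
G(n) = 0 when n is a multiple of 4.
Multiples of 4 in [1, 118]: 29
N-positions (nonzero Grundy) = 118 - 29 = 89

89


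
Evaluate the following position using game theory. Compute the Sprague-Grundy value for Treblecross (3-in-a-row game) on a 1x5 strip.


Treblecross: place X on empty cells; 3-in-a-row wins.
Playing within two cells of an existing X lets the opponent win at once, so sensible play treats the cells i-2..i+2 around each X as dead. The player left with no safe cell loses, so this is a normal-play take-away game on strips of safe cells.
Placing X at cell i (0-indexed) of a strip of k safe cells leaves independent strips of sizes max(0, i-2) and max(0, k-i-3). Hence G(k) = mex{ G(max(0,i-2)) XOR G(max(0,k-i-3)) : 0 <= i < k }, with G(0) = 0.
G(1): splits (0,0):0^0=0 -> mex({0}) = 1
G(2): splits (0,0):0^0=0 -> mex({0}) = 1
G(3): splits (0,0):0^0=0 -> mex({0}) = 1
G(4): splits (0,1):0^1=1 (0,0):0^0=0 -> mex({0, 1}) = 2
G(5): splits (0,2):0^1=1 (0,1):0^1=1 (0,0):0^0=0 -> mex({0, 1}) = 2
Therefore G(5) = 2.

2


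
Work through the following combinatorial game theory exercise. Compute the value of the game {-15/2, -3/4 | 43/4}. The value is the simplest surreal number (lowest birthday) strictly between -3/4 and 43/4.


Left options: {-15/2, -3/4}, max = -3/4
Right options: {43/4}, min = 43/4
All options are numbers and max(Left) < min(Right), so by the simplicity theorem the value is the simplest (earliest-born) number strictly between -3/4 and 43/4.
Integers 0 through 10 all lie strictly between -3/4 and 43/4.
Among integers, the simplest (lowest birthday = smallest |n|; 0 is born on day 0, +-n on day n) is 0.
No non-integer in the interval can be simpler: if x is a non-integer in the interval, then floor(x) or ceil(x) also lies in the interval (the interval contains an integer), and both are proper prefixes of x's sign expansion, i.e. born earlier. So the game value is 0.
Game value = 0

0


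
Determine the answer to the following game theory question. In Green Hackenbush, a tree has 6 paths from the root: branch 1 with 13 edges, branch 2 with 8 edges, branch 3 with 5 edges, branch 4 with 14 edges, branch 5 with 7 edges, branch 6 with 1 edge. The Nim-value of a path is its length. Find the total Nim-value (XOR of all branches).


The tree has 6 branches from the ground vertex.
In Green Hackenbush, the Nim-value of a simple path of length k is k.
Branch 1: length 13, Nim-value = 13
Branch 2: length 8, Nim-value = 8
Branch 3: length 5, Nim-value = 5
Branch 4: length 14, Nim-value = 14
Branch 5: length 7, Nim-value = 7
Branch 6: length 1, Nim-value = 1
Total Nim-value = XOR of all branch values:
0 XOR 13 = 13
13 XOR 8 = 5
5 XOR 5 = 0
0 XOR 14 = 14
14 XOR 7 = 9
9 XOR 1 = 8
Nim-value of the tree = 8

8


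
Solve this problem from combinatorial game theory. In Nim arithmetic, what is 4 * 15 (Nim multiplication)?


Nim multiplication is bilinear over XOR: (u XOR v) * w = (u*w) XOR (v*w).
So we split each operand into its bit components and XOR the pairwise Nim products.
4 = 4 (as XOR of powers of 2).
15 = 1 + 2 + 4 + 8 (as XOR of powers of 2).
Using the standard Nim-product table on single bits:
  2*2 = 3,   2*4 = 8,   2*8 = 12,
  4*4 = 6,   4*8 = 11,  8*8 = 13,
and  1*x = x (identity), k*l = l*k (commutative).
Pairwise Nim products:
  4 * 1 = 4
  4 * 2 = 8
  4 * 4 = 6
  4 * 8 = 11
XOR them: 4 XOR 8 XOR 6 XOR 11 = 1.
Result: 4 * 15 = 1 (in Nim).

1


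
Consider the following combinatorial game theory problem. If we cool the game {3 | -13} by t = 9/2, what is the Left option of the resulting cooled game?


Original game: {3 | -13} (a switch {a | b} with a > b).
Cooling by t (for t below the temperature (a - b)/2 = 8) taxes each move by t: {a | b} cooled by t is {a - t | b + t}.
Cooling amount: t = 9/2
Cooled Left option: 3 - 9/2 = -3/2
Cooled Right option: -13 + 9/2 = -17/2
Cooled game: {-3/2 | -17/2}
Left option = -3/2

-3/2


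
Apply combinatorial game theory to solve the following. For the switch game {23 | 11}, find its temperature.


The game is {23 | 11}, a switch {a | b} with numbers a > b.
Cooling {a | b} by t gives {a - t | b + t}, which stops being hot when a - t = b + t, i.e. at t = (a - b)/2. So the temperature of a switch is (a - b)/2.
Temperature = (Left option - Right option) / 2
= (23 - (11)) / 2
= 12 / 2
= 6

6


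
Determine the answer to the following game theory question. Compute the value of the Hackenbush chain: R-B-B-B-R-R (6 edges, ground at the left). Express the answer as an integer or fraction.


Edges (from ground): R-B-B-B-R-R
By Berlekamp's sign-expansion rule, a Blue-Red Hackenbush stalk has the value of the surreal number whose sign sequence is the edge sequence with B -> + and R -> -.
Sign sequence: -+++--
Trace the sign expansion in the surreal number tree, starting from 0:
Edge 1: R (sign -) -> bounds (-inf, 0), value = -1
Edge 2: B (sign +) -> bounds (-1, 0), value = -1/2
Edge 3: B (sign +) -> bounds (-1/2, 0), value = -1/4
Edge 4: B (sign +) -> bounds (-1/4, 0), value = -1/8
Edge 5: R (sign -) -> bounds (-1/4, -1/8), value = -3/16
Edge 6: R (sign -) -> bounds (-1/4, -3/16), value = -7/32
Game value = -7/32

-7/32


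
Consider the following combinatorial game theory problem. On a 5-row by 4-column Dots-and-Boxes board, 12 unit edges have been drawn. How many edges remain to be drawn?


Grid: 5 x 4 boxes, i.e. 6 rows and 5 columns of dots.
Horizontal edges: (rows + 1) * cols = 6 * 4 = 24
Vertical edges: rows * (cols + 1) = 5 * 5 = 25
Total edges: 24 + 25 = 49
Edges drawn: 12
Remaining: 49 - 12 = 37

37


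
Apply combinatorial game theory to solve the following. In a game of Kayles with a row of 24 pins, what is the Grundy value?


Kayles: a move removes 1 or 2 adjacent pins from a contiguous row.
Removing pins from a row of k leaves two independent rows (a, b) with a + b = k - 1 (one pin) or a + b = k - 2 (two pins); an end removal gives a = 0.
By Sprague-Grundy, G(k) = mex{ G(a) XOR G(b) } over all these splits. G(0) = 0.
G(1): splits (0,0):0^0=0 -> mex({0}) = 1
G(2): splits (0,1):0^1=1 (0,0):0^0=0 -> mex({0, 1}) = 2
G(3): splits (0,2):0^2=2 (1,1):1^1=0 (0,1):0^1=1 -> mex({0, 1, 2}) = 3
G(4): splits (0,3):0^3=3 (1,2):1^2=3 (0,2):0^2=2 (1,1):1^1=0 -> mex({0, 2, 3}) = 1
G(5): splits (0,4):0^1=1 (1,3):1^3=2 (2,2):2^2=0 (0,3):0^3=3 (1,2):1^2=3 -> mex({0, 1, 2, 3}) = 4
G(6) = mex({0, 1, 2, 4}) = 3
G(7) = mex({0, 1, 3, 4, 5}) = 2
G(8) = mex({0, 2, 3, 5, 6}) = 1
G(9) = mex({0, 1, 2, 3, 6, 7}) = 4
G(10) = mex({0, 1, 3, 4, 5, 7}) = 2
G(11) = mex({0, 1, 2, 3, 4, 5}) = 6
G(12) = mex({0, 1, 2, 3, 5, 6, 7}) = 4
G(13) = mex({0, 2, 3, 4, 6, 7}) = 1
G(14) = mex({0, 1, 4, 5, 6, 7}) = 2
G(15) = mex({0, 1, 2, 3, 4, 5, 6}) = 7
G(16) = mex({0, 2, 3, 5, 6, 7}) = 1
G(17) = mex({0, 1, 2, 3, 5, 6, 7}) = 4
G(18) = mex({0, 1, 2, 4, 5, 6}) = 3
G(19) = mex({0, 1, 3, 4, 5, 7}) = 2
G(20) = mex({0, 2, 3, 4, 5, 6, 7}) = 1
G(21) = mex({0, 1, 2, 3, 5, 6, 7}) = 4
G(22) = mex({0, 1, 2, 3, 4, 5, 7}) = 6
G(23) = mex({0, 1, 2, 3, 4, 5, 6}) = 7
G(24) = mex({0, 1, 2, 3, 5, 6, 7}) = 4
Therefore G(24) = 4.

4


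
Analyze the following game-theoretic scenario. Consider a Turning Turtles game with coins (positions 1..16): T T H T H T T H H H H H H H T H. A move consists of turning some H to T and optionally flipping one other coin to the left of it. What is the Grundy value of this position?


Coins: T T H T H T T H H H H H H H T H
Key fact: a single head at position k behaves exactly like a Nim heap of size k (turning it to T and optionally flipping a coin at j < k corresponds to moving the heap from k to j, or to 0), and heads combine as a disjunctive sum (two heads at the same place would cancel, matching j XOR j = 0). So the Nim-value is the XOR of the 1-indexed positions of the heads.
Face-up positions (1-indexed): [3, 5, 8, 9, 10, 11, 12, 13, 14, 16]
XOR 0 with 3: 0 XOR 3 = 3
XOR 3 with 5: 3 XOR 5 = 6
XOR 6 with 8: 6 XOR 8 = 14
XOR 14 with 9: 14 XOR 9 = 7
XOR 7 with 10: 7 XOR 10 = 13
XOR 13 with 11: 13 XOR 11 = 6
XOR 6 with 12: 6 XOR 12 = 10
XOR 10 with 13: 10 XOR 13 = 7
XOR 7 with 14: 7 XOR 14 = 9
XOR 9 with 16: 9 XOR 16 = 25
Nim-value = 25

25


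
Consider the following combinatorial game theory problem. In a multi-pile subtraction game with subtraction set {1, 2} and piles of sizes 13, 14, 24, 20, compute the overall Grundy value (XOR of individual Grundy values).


Subtraction set: {1, 2}
For this subtraction set, G(n) = n mod 3 (period = max + 1 = 3).
Pile 1 (size 13): G(13) = 13 mod 3 = 1
Pile 2 (size 14): G(14) = 14 mod 3 = 2
Pile 3 (size 24): G(24) = 24 mod 3 = 0
Pile 4 (size 20): G(20) = 20 mod 3 = 2
Total Grundy value = XOR of all: 1 XOR 2 XOR 0 XOR 2 = 1

1


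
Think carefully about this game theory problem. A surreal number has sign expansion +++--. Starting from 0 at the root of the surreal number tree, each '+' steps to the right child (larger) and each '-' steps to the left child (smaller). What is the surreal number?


Sign expansion: +++--
Rule: track bounds (lo, hi), initially (-inf, +inf). On '+', the current value becomes lo and we move to the simplest number in (value, hi): value + 1 if hi = +inf, otherwise the midpoint (value + hi)/2. On '-', the current value becomes hi and we move to value - 1 if lo = -inf, otherwise the midpoint (lo + value)/2.
Start at 0.
Step 1: sign = +, move right. Bounds: (0, +inf). Value = 1
Step 2: sign = +, move right. Bounds: (1, +inf). Value = 2
Step 3: sign = +, move right. Bounds: (2, +inf). Value = 3
Step 4: sign = -, move left. Bounds: (2, 3). Value = 5/2
Step 5: sign = -, move left. Bounds: (2, 5/2). Value = 9/4
The surreal number with sign expansion +++-- is 9/4.

9/4


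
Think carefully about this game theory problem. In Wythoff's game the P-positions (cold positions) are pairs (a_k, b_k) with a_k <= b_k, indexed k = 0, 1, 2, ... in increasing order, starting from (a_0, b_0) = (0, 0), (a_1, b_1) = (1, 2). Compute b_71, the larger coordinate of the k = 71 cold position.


By Wythoff's theorem, a_k = floor(k * phi) and b_k = floor(k * phi^2) = a_k + k, where phi = (1 + sqrt(5))/2 is the golden ratio.
phi = (1 + sqrt(5))/2 = 1.618034
phi^2 = phi + 1 = 2.618034
k = 71
k * phi^2 = 71 * 2.618034 = 185.880413
b_71 = floor(k * phi^2) = 185 (check: a_71 + k = 114 + 71 = 185)

185


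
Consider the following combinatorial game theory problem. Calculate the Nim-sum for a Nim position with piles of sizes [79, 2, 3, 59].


We need the XOR (exclusive or) of all pile sizes.
After XOR-ing pile 1 (size 79): 0 XOR 79 = 79
After XOR-ing pile 2 (size 2): 79 XOR 2 = 77
After XOR-ing pile 3 (size 3): 77 XOR 3 = 78
After XOR-ing pile 4 (size 59): 78 XOR 59 = 117
The Nim-value of this position is 117.

117


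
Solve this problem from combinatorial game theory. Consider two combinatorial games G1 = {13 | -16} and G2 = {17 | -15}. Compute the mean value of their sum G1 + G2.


G1 = {13 | -16}, G2 = {17 | -15}
Each is a switch {a | b} with numbers a > b; its mean value is (a + b)/2, and mean value is additive over game sums: m(G1 + G2) = m(G1) + m(G2).
Mean of G1 = (13 + (-16))/2 = -3/2 = -3/2
Mean of G2 = (17 + (-15))/2 = 2/2 = 1
Mean of G1 + G2 = -3/2 + 1 = -1/2

-1/2


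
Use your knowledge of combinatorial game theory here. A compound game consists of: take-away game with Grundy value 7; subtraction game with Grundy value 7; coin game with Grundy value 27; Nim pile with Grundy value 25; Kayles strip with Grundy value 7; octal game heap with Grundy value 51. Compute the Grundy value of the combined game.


By the Sprague-Grundy theorem, the Grundy value of a sum of games is the XOR of individual Grundy values.
take-away game: Grundy value = 7. Running XOR: 0 XOR 7 = 7
subtraction game: Grundy value = 7. Running XOR: 7 XOR 7 = 0
coin game: Grundy value = 27. Running XOR: 0 XOR 27 = 27
Nim pile: Grundy value = 25. Running XOR: 27 XOR 25 = 2
Kayles strip: Grundy value = 7. Running XOR: 2 XOR 7 = 5
octal game heap: Grundy value = 51. Running XOR: 5 XOR 51 = 54
The combined Grundy value is 54.

54


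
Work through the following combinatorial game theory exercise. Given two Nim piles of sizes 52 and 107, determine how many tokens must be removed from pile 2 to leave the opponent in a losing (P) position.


Piles: 52 and 107
Current XOR: 52 XOR 107 = 95 (non-zero, so this is an N-position).
To make the XOR zero, we need to find a move that balances the piles.
For pile 2 (size 107): target = 107 XOR 95 = 52
We reduce pile 2 from 107 to 52.
Tokens removed: 107 - 52 = 55
Verification: 52 XOR 52 = 0

55


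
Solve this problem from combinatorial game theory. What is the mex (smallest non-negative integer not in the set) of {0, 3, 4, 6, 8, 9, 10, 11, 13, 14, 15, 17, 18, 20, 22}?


Set = {0, 3, 4, 6, 8, 9, 10, 11, 13, 14, 15, 17, 18, 20, 22}
0 is in the set.
1 is NOT in the set. This is the mex.
mex = 1

1


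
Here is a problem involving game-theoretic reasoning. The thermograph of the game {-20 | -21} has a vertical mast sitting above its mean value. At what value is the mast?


Game = {-20 | -21}, a switch {a | b} with numbers a > b.
Its thermograph has left wall a - t and right wall b + t, which meet at t = (a - b)/2, where both equal (a + b)/2. So the mast (mean value) is at (a + b)/2.
Mean = (-20 + (-21))/2 = -41/2 = -41/2

-41/2


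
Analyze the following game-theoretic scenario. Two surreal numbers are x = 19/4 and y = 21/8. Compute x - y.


x = 19/4, y = 21/8
Converting to common denominator: 8
x = 38/8, y = 21/8
x - y = 19/4 - 21/8 = 17/8

17/8


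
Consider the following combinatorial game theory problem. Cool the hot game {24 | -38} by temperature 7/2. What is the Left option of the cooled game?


Original game: {24 | -38} (a switch {a | b} with a > b).
Cooling by t (for t below the temperature (a - b)/2 = 31) taxes each move by t: {a | b} cooled by t is {a - t | b + t}.
Cooling amount: t = 7/2
Cooled Left option: 24 - 7/2 = 41/2
Cooled Right option: -38 + 7/2 = -69/2
Cooled game: {41/2 | -69/2}
Left option = 41/2

41/2


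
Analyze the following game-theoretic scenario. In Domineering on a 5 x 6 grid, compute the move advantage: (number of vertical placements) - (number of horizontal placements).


Board is 5 x 6 (rows x cols).
Left (vertical) placements: (rows-1) * cols = 4 * 6 = 24
Right (horizontal) placements: rows * (cols-1) = 5 * 5 = 25
Advantage = Left - Right = 24 - 25 = -1

-1


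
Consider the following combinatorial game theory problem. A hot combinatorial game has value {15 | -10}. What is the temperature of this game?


The game is {15 | -10}, a switch {a | b} with numbers a > b.
Cooling {a | b} by t gives {a - t | b + t}, which stops being hot when a - t = b + t, i.e. at t = (a - b)/2. So the temperature of a switch is (a - b)/2.
Temperature = (Left option - Right option) / 2
= (15 - (-10)) / 2
= 25 / 2
= 25/2

25/2


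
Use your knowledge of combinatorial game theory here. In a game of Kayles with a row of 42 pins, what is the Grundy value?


Kayles: a move removes 1 or 2 adjacent pins from a contiguous row.
Removing pins from a row of k leaves two independent rows (a, b) with a + b = k - 1 (one pin) or a + b = k - 2 (two pins); an end removal gives a = 0.
By Sprague-Grundy, G(k) = mex{ G(a) XOR G(b) } over all these splits. G(0) = 0.
G(1): splits (0,0):0^0=0 -> mex({0}) = 1
G(2): splits (0,1):0^1=1 (0,0):0^0=0 -> mex({0, 1}) = 2
G(3): splits (0,2):0^2=2 (1,1):1^1=0 (0,1):0^1=1 -> mex({0, 1, 2}) = 3
G(4): splits (0,3):0^3=3 (1,2):1^2=3 (0,2):0^2=2 (1,1):1^1=0 -> mex({0, 2, 3}) = 1
G(5): splits (0,4):0^1=1 (1,3):1^3=2 (2,2):2^2=0 (0,3):0^3=3 (1,2):1^2=3 -> mex({0, 1, 2, 3}) = 4
G(6) = mex({0, 1, 2, 4}) = 3
G(7) = mex({0, 1, 3, 4, 5}) = 2
G(8) = mex({0, 2, 3, 5, 6}) = 1
G(9) = mex({0, 1, 2, 3, 6, 7}) = 4
G(10) = mex({0, 1, 3, 4, 5, 7}) = 2
G(11) = mex({0, 1, 2, 3, 4, 5}) = 6
G(12) = mex({0, 1, 2, 3, 5, 6, 7}) = 4
G(13) = mex({0, 2, 3, 4, 6, 7}) = 1
G(14) = mex({0, 1, 4, 5, 6, 7}) = 2
G(15) = mex({0, 1, 2, 3, 4, 5, 6}) = 7
G(16) = mex({0, 2, 3, 5, 6, 7}) = 1
G(17) = mex({0, 1, 2, 3, 5, 6, 7}) = 4
G(18) = mex({0, 1, 2, 4, 5, 6}) = 3
G(19) = mex({0, 1, 3, 4, 5, 7}) = 2
G(20) = mex({0, 2, 3, 4, 5, 6, 7}) = 1
G(21) = mex({0, 1, 2, 3, 5, 6, 7}) = 4
G(22) = mex({0, 1, 2, 3, 4, 5, 7}) = 6
G(23) = mex({0, 1, 2, 3, 4, 5, 6}) = 7
G(24) = mex({0, 1, 2, 3, 5, 6, 7}) = 4
G(25) = mex({0, 2, 3, 4, 6, 7}) = 1
G(26) = mex({0, 1, 3, 4, 5, 6, 7}) = 2
G(27) = mex({0, 1, 2, 3, 4, 5, 6, 7}) = 8
G(28) = mex({0, 1, 2, 3, 4, 6, 7, 8}) = 5
G(29) = mex({0, 1, 2, 3, 5, 6, 7, 8, 9}) = 4
G(30) = mex({0, 1, 2, 3, 4, 5, 6, 9, 10}) = 7
G(31) = mex({0, 1, 3, 4, 5, 7, 10, 11}) = 2
G(32) = mex({0, 2, 3, 4, 5, 6, 7, 9, 11}) = 1
G(33) = mex({0, 1, 2, 3, 4, 5, 6, 7, 9, 12}) = 8
G(34) = mex({0, 1, 2, 3, 4, 5, 7, 8, 11, 12}) = 6
G(35) = mex({0, 1, 2, 3, 4, 5, 6, 8, 9, 10, 11}) = 7
G(36) = mex({0, 1, 2, 3, 5, 6, 7, 9, 10}) = 4
G(37) = mex({0, 2, 3, 4, 6, 7, 9, 10, 11, 12}) = 1
G(38) = mex({0, 1, 3, 4, 5, 6, 7, 9, 10, 11, 12}) = 2
G(39) = mex({0, 1, 2, 4, 5, 6, 7, 9, 10, 12, 14}) = 3
G(40) = mex({0, 2, 3, 4, 6, 7, 11, 12, 14}) = 1
G(41) = mex({0, 1, 2, 3, 5, 6, 7, 9, 10, 11, 12}) = 4
G(42) = mex({0, 1, 2, 3, 4, 5, 6, 9, 10}) = 7
Therefore G(42) = 7.

7


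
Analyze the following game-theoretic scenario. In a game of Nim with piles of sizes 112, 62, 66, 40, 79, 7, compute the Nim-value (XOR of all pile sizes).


We need the XOR (exclusive or) of all pile sizes.
After XOR-ing pile 1 (size 112): 0 XOR 112 = 112
After XOR-ing pile 2 (size 62): 112 XOR 62 = 78
After XOR-ing pile 3 (size 66): 78 XOR 66 = 12
After XOR-ing pile 4 (size 40): 12 XOR 40 = 36
After XOR-ing pile 5 (size 79): 36 XOR 79 = 107
After XOR-ing pile 6 (size 7): 107 XOR 7 = 108
The Nim-value of this position is 108.

108


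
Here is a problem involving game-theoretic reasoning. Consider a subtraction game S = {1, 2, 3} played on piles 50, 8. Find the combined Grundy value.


Subtraction set: {1, 2, 3}
For this subtraction set, G(n) = n mod 4 (period = max + 1 = 4).
Pile 1 (size 50): G(50) = 50 mod 4 = 2
Pile 2 (size 8): G(8) = 8 mod 4 = 0
Total Grundy value = XOR of all: 2 XOR 0 = 2

2


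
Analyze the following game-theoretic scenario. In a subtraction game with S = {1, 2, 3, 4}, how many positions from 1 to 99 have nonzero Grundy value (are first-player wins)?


Subtraction set S = {1, 2, 3, 4}, so G(n) = n mod 5.
G(n) = 0 when n is a multiple of 5.
Multiples of 5 in [1, 99]: 19
N-positions (nonzero Grundy) = 99 - 19 = 80

80


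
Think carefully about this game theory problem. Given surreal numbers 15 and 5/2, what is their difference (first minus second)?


x = 15, y = 5/2
Converting to common denominator: 2
x = 30/2, y = 5/2
x - y = 15 - 5/2 = 25/2

25/2


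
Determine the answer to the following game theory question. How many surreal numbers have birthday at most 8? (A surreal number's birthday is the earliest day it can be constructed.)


Day 0: {|} = 0 is born. Count = 1.
Day n: the number of surreal numbers born by day n is 2^(n+1) - 1.
By day 0: 2^1 - 1 = 1
By day 1: 2^2 - 1 = 3
By day 2: 2^3 - 1 = 7
By day 3: 2^4 - 1 = 15
By day 4: 2^5 - 1 = 31
By day 5: 2^6 - 1 = 63
By day 6: 2^7 - 1 = 127
By day 7: 2^8 - 1 = 255
By day 8: 2^9 - 1 = 511
By day 8: 511 surreal numbers.

511


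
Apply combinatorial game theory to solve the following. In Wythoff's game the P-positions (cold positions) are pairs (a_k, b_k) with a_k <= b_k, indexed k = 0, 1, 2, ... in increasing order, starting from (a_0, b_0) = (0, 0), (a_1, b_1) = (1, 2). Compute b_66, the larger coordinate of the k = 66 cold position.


By Wythoff's theorem, a_k = floor(k * phi) and b_k = floor(k * phi^2) = a_k + k, where phi = (1 + sqrt(5))/2 is the golden ratio.
phi = (1 + sqrt(5))/2 = 1.618034
phi^2 = phi + 1 = 2.618034
k = 66
k * phi^2 = 66 * 2.618034 = 172.790243
b_66 = floor(k * phi^2) = 172 (check: a_66 + k = 106 + 66 = 172)

172


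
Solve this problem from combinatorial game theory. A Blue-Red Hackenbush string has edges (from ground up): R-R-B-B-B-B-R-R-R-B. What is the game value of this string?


Edges (from ground): R-R-B-B-B-B-R-R-R-B
By Berlekamp's sign-expansion rule, a Blue-Red Hackenbush stalk has the value of the surreal number whose sign sequence is the edge sequence with B -> + and R -> -.
Sign sequence: --++++---+
Trace the sign expansion in the surreal number tree, starting from 0:
Edge 1: R (sign -) -> bounds (-inf, 0), value = -1
Edge 2: R (sign -) -> bounds (-inf, -1), value = -2
Edge 3: B (sign +) -> bounds (-2, -1), value = -3/2
Edge 4: B (sign +) -> bounds (-3/2, -1), value = -5/4
Edge 5: B (sign +) -> bounds (-5/4, -1), value = -9/8
Edge 6: B (sign +) -> bounds (-9/8, -1), value = -17/16
Edge 7: R (sign -) -> bounds (-9/8, -17/16), value = -35/32
Edge 8: R (sign -) -> bounds (-9/8, -35/32), value = -71/64
Edge 9: R (sign -) -> bounds (-9/8, -71/64), value = -143/128
Edge 10: B (sign +) -> bounds (-143/128, -71/64), value = -285/256
Game value = -285/256

-285/256
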